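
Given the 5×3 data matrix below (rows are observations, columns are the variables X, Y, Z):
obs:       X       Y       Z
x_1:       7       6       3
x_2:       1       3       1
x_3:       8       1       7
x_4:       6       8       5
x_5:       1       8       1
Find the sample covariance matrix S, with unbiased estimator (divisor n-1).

Step 1 — column means:
  mean(X) = (7 + 1 + 8 + 6 + 1) / 5 = 23/5 = 4.6
  mean(Y) = (6 + 3 + 1 + 8 + 8) / 5 = 26/5 = 5.2
  mean(Z) = (3 + 1 + 7 + 5 + 1) / 5 = 17/5 = 3.4

Step 2 — sample covariance S[i,j] = (1/(n-1)) · Σ_k (x_{k,i} - mean_i) · (x_{k,j} - mean_j), with n-1 = 4.
  S[X,X] = ((2.4)·(2.4) + (-3.6)·(-3.6) + (3.4)·(3.4) + (1.4)·(1.4) + (-3.6)·(-3.6)) / 4 = 45.2/4 = 11.3
  S[X,Y] = ((2.4)·(0.8) + (-3.6)·(-2.2) + (3.4)·(-4.2) + (1.4)·(2.8) + (-3.6)·(2.8)) / 4 = -10.6/4 = -2.65
  S[X,Z] = ((2.4)·(-0.4) + (-3.6)·(-2.4) + (3.4)·(3.6) + (1.4)·(1.6) + (-3.6)·(-2.4)) / 4 = 30.8/4 = 7.7
  S[Y,Y] = ((0.8)·(0.8) + (-2.2)·(-2.2) + (-4.2)·(-4.2) + (2.8)·(2.8) + (2.8)·(2.8)) / 4 = 38.8/4 = 9.7
  S[Y,Z] = ((0.8)·(-0.4) + (-2.2)·(-2.4) + (-4.2)·(3.6) + (2.8)·(1.6) + (2.8)·(-2.4)) / 4 = -12.4/4 = -3.1
  S[Z,Z] = ((-0.4)·(-0.4) + (-2.4)·(-2.4) + (3.6)·(3.6) + (1.6)·(1.6) + (-2.4)·(-2.4)) / 4 = 27.2/4 = 6.8

S is symmetric (S[j,i] = S[i,j]). Assembling:

S = [[11.3, -2.65, 7.7],
 [-2.65, 9.7, -3.1],
 [7.7, -3.1, 6.8]]


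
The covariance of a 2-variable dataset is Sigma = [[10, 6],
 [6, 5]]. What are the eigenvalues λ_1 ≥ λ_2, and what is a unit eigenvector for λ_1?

Step 1 — characteristic polynomial of 2×2 Sigma:
  det(Sigma - λI) = λ² - trace · λ + det = 0.
  trace = 10 + 5 = 15, det = 10·5 - (6)² = 14.
Step 2 — discriminant:
  Δ = trace² - 4·det = 225 - 56 = 169.
Step 3 — eigenvalues:
  λ = (trace ± √Δ)/2 = (15 ± 13)/2,
  λ_1 = 14,  λ_2 = 1.

Step 4 — unit eigenvector for λ_1: solve (Sigma - λ_1 I)v = 0. First row:
  (10 - 14)·v_x + (6)·v_y = 0, i.e. (-4)·v_x + (6)·v_y = 0,
  so v ∝ (b, λ_1 - a) = (6, 4) = u.
  ||u|| = √((6)² + (4)²) = √(52) ≈ 7.2111,
  v_1 = u/||u|| ≈ (0.8321, 0.5547) (||v_1|| = 1).

λ_1 = 14,  λ_2 = 1;  v_1 ≈ (0.8321, 0.5547)


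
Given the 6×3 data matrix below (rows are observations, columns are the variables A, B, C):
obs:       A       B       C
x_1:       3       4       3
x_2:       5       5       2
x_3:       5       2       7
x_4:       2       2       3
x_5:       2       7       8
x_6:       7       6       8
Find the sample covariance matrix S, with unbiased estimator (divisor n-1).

Step 1 — column means:
  mean(A) = (3 + 5 + 5 + 2 + 2 + 7) / 6 = 24/6 = 4
  mean(B) = (4 + 5 + 2 + 2 + 7 + 6) / 6 = 26/6 = 4.3333
  mean(C) = (3 + 2 + 7 + 3 + 8 + 8) / 6 = 31/6 = 5.1667

Step 2 — sample covariance S[i,j] = (1/(n-1)) · Σ_k (x_{k,i} - mean_i) · (x_{k,j} - mean_j), with n-1 = 5.
  S[A,A] = ((-1)·(-1) + (1)·(1) + (1)·(1) + (-2)·(-2) + (-2)·(-2) + (3)·(3)) / 5 = 20/5 = 4
  S[A,B] = ((-1)·(-0.3333) + (1)·(0.6667) + (1)·(-2.3333) + (-2)·(-2.3333) + (-2)·(2.6667) + (3)·(1.6667)) / 5 = 3/5 = 0.6
  S[A,C] = ((-1)·(-2.1667) + (1)·(-3.1667) + (1)·(1.8333) + (-2)·(-2.1667) + (-2)·(2.8333) + (3)·(2.8333)) / 5 = 8/5 = 1.6
  S[B,B] = ((-0.3333)·(-0.3333) + (0.6667)·(0.6667) + (-2.3333)·(-2.3333) + (-2.3333)·(-2.3333) + (2.6667)·(2.6667) + (1.6667)·(1.6667)) / 5 = 21.3333/5 = 4.2667
  S[B,C] = ((-0.3333)·(-2.1667) + (0.6667)·(-3.1667) + (-2.3333)·(1.8333) + (-2.3333)·(-2.1667) + (2.6667)·(2.8333) + (1.6667)·(2.8333)) / 5 = 11.6667/5 = 2.3333
  S[C,C] = ((-2.1667)·(-2.1667) + (-3.1667)·(-3.1667) + (1.8333)·(1.8333) + (-2.1667)·(-2.1667) + (2.8333)·(2.8333) + (2.8333)·(2.8333)) / 5 = 38.8333/5 = 7.7667

S is symmetric (S[j,i] = S[i,j]). Assembling:

S = [[4, 0.6, 1.6],
 [0.6, 4.2667, 2.3333],
 [1.6, 2.3333, 7.7667]]


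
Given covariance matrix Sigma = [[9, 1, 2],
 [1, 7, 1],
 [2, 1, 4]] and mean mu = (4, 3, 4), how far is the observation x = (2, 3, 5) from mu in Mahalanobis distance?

Step 1 — centre the observation: (x - mu) = (-2, 0, 1).

Step 2 — invert Sigma (cofactor / det for 3×3, or solve directly):
  Sigma^{-1} = [[0.1256, -0.0093, -0.0605],
 [-0.0093, 0.1488, -0.0326],
 [-0.0605, -0.0326, 0.2884]].

Step 3 — form the quadratic (x - mu)^T · Sigma^{-1} · (x - mu):
  Sigma^{-1} · (x - mu) = (-0.3116, -0.014, 0.4093).
  (x - mu)^T · [Sigma^{-1} · (x - mu)] = (-2)·(-0.3116) + (0)·(-0.014) + (1)·(0.4093) = 1.0326.

Step 4 — take square root: d = √(1.0326) ≈ 1.0161.

d(x, mu) = √(1.0326) ≈ 1.0161


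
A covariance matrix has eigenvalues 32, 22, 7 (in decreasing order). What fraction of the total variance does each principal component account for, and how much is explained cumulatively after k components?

Step 1 — total variance = trace(Sigma) = Σ λ_i = 32 + 22 + 7 = 61.

Step 2 — fraction explained by component i = λ_i / Σ λ:
  PC1: 32/61 = 0.5246
  PC2: 22/61 = 0.3607
  PC3: 7/61 = 0.1148

Step 3 — cumulative fraction after k components = (λ_1 + ... + λ_k) / Σ λ:
  k = 1: 32/61 = 0.5246
  k = 2: (32 + 22)/61 = 54/61 = 0.8852
  k = 3: (32 + 22 + 7)/61 = 61/61 = 1

Summary (fraction, with percent):

explained: PC1 0.5246 (52.46%), PC2 0.3607 (36.07%), PC3 0.1148 (11.48%);  cumulative: 0.5246, 0.8852, 1


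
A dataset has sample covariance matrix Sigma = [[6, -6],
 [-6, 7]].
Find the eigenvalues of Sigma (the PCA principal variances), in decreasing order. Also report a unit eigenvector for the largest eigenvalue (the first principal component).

Step 1 — characteristic polynomial of 2×2 Sigma:
  det(Sigma - λI) = λ² - trace · λ + det = 0.
  trace = 6 + 7 = 13, det = 6·7 - (-6)² = 6.
Step 2 — discriminant:
  Δ = trace² - 4·det = 169 - 24 = 145.
Step 3 — eigenvalues:
  λ = (trace ± √Δ)/2 = (13 ± 12.0416)/2,
  λ_1 = 12.5208,  λ_2 = 0.4792.

Step 4 — unit eigenvector for λ_1: solve (Sigma - λ_1 I)v = 0. First row:
  (6 - 12.5208)·v_x + (-6)·v_y = 0, i.e. (-6.5208)·v_x + (-6)·v_y = 0,
  so v ∝ (b, λ_1 - a) = (-6, 6.5208); multiply by -1 so the first entry is positive: u = (6, -6.5208).
  ||u|| = √((6)² + (-6.5208)²) = √(78.5208) ≈ 8.8612,
  v_1 = u/||u|| ≈ (0.6771, -0.7359) (||v_1|| = 1).

λ_1 = 12.5208,  λ_2 = 0.4792;  v_1 ≈ (0.6771, -0.7359)


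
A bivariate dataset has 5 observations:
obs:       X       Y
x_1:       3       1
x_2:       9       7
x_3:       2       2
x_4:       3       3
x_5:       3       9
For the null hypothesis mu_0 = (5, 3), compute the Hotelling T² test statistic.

Step 1 — sample mean vector:
  mean(X) = (3 + 9 + 2 + 3 + 3) / 5 = 20/5 = 4
  mean(Y) = (1 + 7 + 2 + 3 + 9) / 5 = 22/5 = 4.4
  x̄ = (4, 4.4),  deviation x̄ - mu_0 = (4, 4.4) - (5, 3) = (-1, 1.4).

Step 2 — sample covariance matrix, S[i,j] = (1/(n-1)) · Σ_k (x_{k,i} - mean_i) · (x_{k,j} - mean_j), divisor n-1 = 4:
  S[X,X] = ((-1)·(-1) + (5)·(5) + (-2)·(-2) + (-1)·(-1) + (-1)·(-1)) / 4 = 32/4 = 8
  S[X,Y] = ((-1)·(-3.4) + (5)·(2.6) + (-2)·(-2.4) + (-1)·(-1.4) + (-1)·(4.6)) / 4 = 18/4 = 4.5
  S[Y,Y] = ((-3.4)·(-3.4) + (2.6)·(2.6) + (-2.4)·(-2.4) + (-1.4)·(-1.4) + (4.6)·(4.6)) / 4 = 47.2/4 = 11.8
  S = [[8, 4.5],
 [4.5, 11.8]].

Step 3 — invert S. det(S) = 8·11.8 - (4.5)² = 74.15.
  S^{-1} = (1/det) · [[d, -b], [-b, a]] = [[0.1591, -0.0607],
 [-0.0607, 0.1079]].

Step 4 — quadratic form (x̄ - mu_0)^T · S^{-1} · (x̄ - mu_0):
  S^{-1} · (x̄ - mu_0) = (-0.2441, 0.2117),
  (x̄ - mu_0)^T · [...] = (-1)·(-0.2441) + (1.4)·(0.2117) = 0.5405.

Step 5 — scale by n: T² = 5 · 0.5405 = 2.7026.

T² ≈ 2.7026


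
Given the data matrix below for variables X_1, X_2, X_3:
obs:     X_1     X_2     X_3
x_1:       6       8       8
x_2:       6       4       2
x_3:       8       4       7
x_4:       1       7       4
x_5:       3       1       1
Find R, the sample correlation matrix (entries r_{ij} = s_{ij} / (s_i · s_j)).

Step 1 — column means:
  mean(X_1) = (6 + 6 + 8 + 1 + 3) / 5 = 24/5 = 4.8
  mean(X_2) = (8 + 4 + 4 + 7 + 1) / 5 = 24/5 = 4.8
  mean(X_3) = (8 + 2 + 7 + 4 + 1) / 5 = 22/5 = 4.4

Step 2 — sample variances and covariances s[i,j] = (1/(n-1)) · Σ_k (x_{k,i} - mean_i) · (x_{k,j} - mean_j), with n-1 = 4:
  s[X_1,X_1] = ((1.2)·(1.2) + (1.2)·(1.2) + (3.2)·(3.2) + (-3.8)·(-3.8) + (-1.8)·(-1.8)) / 4 = 30.8/4 = 7.7
  s[X_1,X_2] = ((1.2)·(3.2) + (1.2)·(-0.8) + (3.2)·(-0.8) + (-3.8)·(2.2) + (-1.8)·(-3.8)) / 4 = -1.2/4 = -0.3
  s[X_1,X_3] = ((1.2)·(3.6) + (1.2)·(-2.4) + (3.2)·(2.6) + (-3.8)·(-0.4) + (-1.8)·(-3.4)) / 4 = 17.4/4 = 4.35
  s[X_2,X_2] = ((3.2)·(3.2) + (-0.8)·(-0.8) + (-0.8)·(-0.8) + (2.2)·(2.2) + (-3.8)·(-3.8)) / 4 = 30.8/4 = 7.7
  s[X_2,X_3] = ((3.2)·(3.6) + (-0.8)·(-2.4) + (-0.8)·(2.6) + (2.2)·(-0.4) + (-3.8)·(-3.4)) / 4 = 23.4/4 = 5.85
  s[X_3,X_3] = ((3.6)·(3.6) + (-2.4)·(-2.4) + (2.6)·(2.6) + (-0.4)·(-0.4) + (-3.4)·(-3.4)) / 4 = 37.2/4 = 9.3
  Sample standard deviations s_i = √(s[i,i]):
  s(X_1) = √(7.7) = 2.7749
  s(X_2) = √(7.7) = 2.7749
  s(X_3) = √(9.3) = 3.0496

Step 3 — r_{ij} = s_{ij} / (s_i · s_j):
  r[X_1,X_1] = 1 (diagonal).
  r[X_1,X_2] = -0.3 / (2.7749 · 2.7749) = -0.3 / 7.7 = -0.039
  r[X_1,X_3] = 4.35 / (2.7749 · 3.0496) = 4.35 / 8.4623 = 0.514
  r[X_2,X_2] = 1 (diagonal).
  r[X_2,X_3] = 5.85 / (2.7749 · 3.0496) = 5.85 / 8.4623 = 0.6913
  r[X_3,X_3] = 1 (diagonal).

R is symmetric with unit diagonal. Assembling:

R = [[1, -0.039, 0.514],
 [-0.039, 1, 0.6913],
 [0.514, 0.6913, 1]]


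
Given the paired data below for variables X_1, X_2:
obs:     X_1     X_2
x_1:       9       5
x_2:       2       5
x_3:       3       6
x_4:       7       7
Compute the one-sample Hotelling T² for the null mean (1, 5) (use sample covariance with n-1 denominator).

Step 1 — sample mean vector:
  mean(X_1) = (9 + 2 + 3 + 7) / 4 = 21/4 = 5.25
  mean(X_2) = (5 + 5 + 6 + 7) / 4 = 23/4 = 5.75
  x̄ = (5.25, 5.75),  deviation x̄ - mu_0 = (5.25, 5.75) - (1, 5) = (4.25, 0.75).

Step 2 — sample covariance matrix, S[i,j] = (1/(n-1)) · Σ_k (x_{k,i} - mean_i) · (x_{k,j} - mean_j), divisor n-1 = 3:
  S[X_1,X_1] = ((3.75)·(3.75) + (-3.25)·(-3.25) + (-2.25)·(-2.25) + (1.75)·(1.75)) / 3 = 32.75/3 = 10.9167
  S[X_1,X_2] = ((3.75)·(-0.75) + (-3.25)·(-0.75) + (-2.25)·(0.25) + (1.75)·(1.25)) / 3 = 1.25/3 = 0.4167
  S[X_2,X_2] = ((-0.75)·(-0.75) + (-0.75)·(-0.75) + (0.25)·(0.25) + (1.25)·(1.25)) / 3 = 2.75/3 = 0.9167
  S = [[10.9167, 0.4167],
 [0.4167, 0.9167]].

Step 3 — invert S. det(S) = 10.9167·0.9167 - (0.4167)² = 9.8333.
  S^{-1} = (1/det) · [[d, -b], [-b, a]] = [[0.0932, -0.0424],
 [-0.0424, 1.1102]].

Step 4 — quadratic form (x̄ - mu_0)^T · S^{-1} · (x̄ - mu_0):
  S^{-1} · (x̄ - mu_0) = (0.3644, 0.6525),
  (x̄ - mu_0)^T · [...] = (4.25)·(0.3644) + (0.75)·(0.6525) = 2.0381.

Step 5 — scale by n: T² = 4 · 2.0381 = 8.1525.

T² ≈ 8.1525


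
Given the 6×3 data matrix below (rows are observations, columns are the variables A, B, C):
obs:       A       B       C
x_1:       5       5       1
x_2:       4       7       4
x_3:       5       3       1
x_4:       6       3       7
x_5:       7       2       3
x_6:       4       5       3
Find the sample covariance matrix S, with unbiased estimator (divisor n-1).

Step 1 — column means:
  mean(A) = (5 + 4 + 5 + 6 + 7 + 4) / 6 = 31/6 = 5.1667
  mean(B) = (5 + 7 + 3 + 3 + 2 + 5) / 6 = 25/6 = 4.1667
  mean(C) = (1 + 4 + 1 + 7 + 3 + 3) / 6 = 19/6 = 3.1667

Step 2 — sample covariance S[i,j] = (1/(n-1)) · Σ_k (x_{k,i} - mean_i) · (x_{k,j} - mean_j), with n-1 = 5.
  S[A,A] = ((-0.1667)·(-0.1667) + (-1.1667)·(-1.1667) + (-0.1667)·(-0.1667) + (0.8333)·(0.8333) + (1.8333)·(1.8333) + (-1.1667)·(-1.1667)) / 5 = 6.8333/5 = 1.3667
  S[A,B] = ((-0.1667)·(0.8333) + (-1.1667)·(2.8333) + (-0.1667)·(-1.1667) + (0.8333)·(-1.1667) + (1.8333)·(-2.1667) + (-1.1667)·(0.8333)) / 5 = -9.1667/5 = -1.8333
  S[A,C] = ((-0.1667)·(-2.1667) + (-1.1667)·(0.8333) + (-0.1667)·(-2.1667) + (0.8333)·(3.8333) + (1.8333)·(-0.1667) + (-1.1667)·(-0.1667)) / 5 = 2.8333/5 = 0.5667
  S[B,B] = ((0.8333)·(0.8333) + (2.8333)·(2.8333) + (-1.1667)·(-1.1667) + (-1.1667)·(-1.1667) + (-2.1667)·(-2.1667) + (0.8333)·(0.8333)) / 5 = 16.8333/5 = 3.3667
  S[B,C] = ((0.8333)·(-2.1667) + (2.8333)·(0.8333) + (-1.1667)·(-2.1667) + (-1.1667)·(3.8333) + (-2.1667)·(-0.1667) + (0.8333)·(-0.1667)) / 5 = -1.1667/5 = -0.2333
  S[C,C] = ((-2.1667)·(-2.1667) + (0.8333)·(0.8333) + (-2.1667)·(-2.1667) + (3.8333)·(3.8333) + (-0.1667)·(-0.1667) + (-0.1667)·(-0.1667)) / 5 = 24.8333/5 = 4.9667

S is symmetric (S[j,i] = S[i,j]). Assembling:

S = [[1.3667, -1.8333, 0.5667],
 [-1.8333, 3.3667, -0.2333],
 [0.5667, -0.2333, 4.9667]]


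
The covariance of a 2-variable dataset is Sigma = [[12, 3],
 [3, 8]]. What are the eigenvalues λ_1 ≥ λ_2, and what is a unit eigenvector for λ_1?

Step 1 — characteristic polynomial of 2×2 Sigma:
  det(Sigma - λI) = λ² - trace · λ + det = 0.
  trace = 12 + 8 = 20, det = 12·8 - (3)² = 87.
Step 2 — discriminant:
  Δ = trace² - 4·det = 400 - 348 = 52.
Step 3 — eigenvalues:
  λ = (trace ± √Δ)/2 = (20 ± 7.2111)/2,
  λ_1 = 13.6056,  λ_2 = 6.3944.

Step 4 — unit eigenvector for λ_1: solve (Sigma - λ_1 I)v = 0. First row:
  (12 - 13.6056)·v_x + (3)·v_y = 0, i.e. (-1.6056)·v_x + (3)·v_y = 0,
  so v ∝ (b, λ_1 - a) = (3, 1.6056) = u.
  ||u|| = √((3)² + (1.6056)²) = √(11.5778) ≈ 3.4026,
  v_1 = u/||u|| ≈ (0.8817, 0.4719) (||v_1|| = 1).

λ_1 = 13.6056,  λ_2 = 6.3944;  v_1 ≈ (0.8817, 0.4719)


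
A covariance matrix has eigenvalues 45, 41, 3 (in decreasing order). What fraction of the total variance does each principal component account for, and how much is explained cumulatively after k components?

Step 1 — total variance = trace(Sigma) = Σ λ_i = 45 + 41 + 3 = 89.

Step 2 — fraction explained by component i = λ_i / Σ λ:
  PC1: 45/89 = 0.5056
  PC2: 41/89 = 0.4607
  PC3: 3/89 = 0.0337

Step 3 — cumulative fraction after k components = (λ_1 + ... + λ_k) / Σ λ:
  k = 1: 45/89 = 0.5056
  k = 2: (45 + 41)/89 = 86/89 = 0.9663
  k = 3: (45 + 41 + 3)/89 = 89/89 = 1

Summary (fraction, with percent):

explained: PC1 0.5056 (50.56%), PC2 0.4607 (46.07%), PC3 0.0337 (3.37%);  cumulative: 0.5056, 0.9663, 1


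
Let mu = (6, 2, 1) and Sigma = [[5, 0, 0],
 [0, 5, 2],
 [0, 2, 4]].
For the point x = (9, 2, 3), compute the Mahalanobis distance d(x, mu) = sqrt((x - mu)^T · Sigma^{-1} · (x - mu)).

Step 1 — centre the observation: (x - mu) = (3, 0, 2).

Step 2 — invert Sigma (cofactor / det for 3×3, or solve directly):
  Sigma^{-1} = [[0.2, 0, 0],
 [0, 0.25, -0.125],
 [0, -0.125, 0.3125]].

Step 3 — form the quadratic (x - mu)^T · Sigma^{-1} · (x - mu):
  Sigma^{-1} · (x - mu) = (0.6, -0.25, 0.625).
  (x - mu)^T · [Sigma^{-1} · (x - mu)] = (3)·(0.6) + (0)·(-0.25) + (2)·(0.625) = 3.05.

Step 4 — take square root: d = √(3.05) ≈ 1.7464.

d(x, mu) = √(3.05) ≈ 1.7464


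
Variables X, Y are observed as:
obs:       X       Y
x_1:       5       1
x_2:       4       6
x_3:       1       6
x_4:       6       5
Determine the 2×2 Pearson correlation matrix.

Step 1 — column means:
  mean(X) = (5 + 4 + 1 + 6) / 4 = 16/4 = 4
  mean(Y) = (1 + 6 + 6 + 5) / 4 = 18/4 = 4.5

Step 2 — sample variances and covariances s[i,j] = (1/(n-1)) · Σ_k (x_{k,i} - mean_i) · (x_{k,j} - mean_j), with n-1 = 3:
  s[X,X] = ((1)·(1) + (0)·(0) + (-3)·(-3) + (2)·(2)) / 3 = 14/3 = 4.6667
  s[X,Y] = ((1)·(-3.5) + (0)·(1.5) + (-3)·(1.5) + (2)·(0.5)) / 3 = -7/3 = -2.3333
  s[Y,Y] = ((-3.5)·(-3.5) + (1.5)·(1.5) + (1.5)·(1.5) + (0.5)·(0.5)) / 3 = 17/3 = 5.6667
  Sample standard deviations s_i = √(s[i,i]):
  s(X) = √(4.6667) = 2.1602
  s(Y) = √(5.6667) = 2.3805

Step 3 — r_{ij} = s_{ij} / (s_i · s_j):
  r[X,X] = 1 (diagonal).
  r[X,Y] = -2.3333 / (2.1602 · 2.3805) = -2.3333 / 5.1424 = -0.4537
  r[Y,Y] = 1 (diagonal).

R is symmetric with unit diagonal. Assembling:

R = [[1, -0.4537],
 [-0.4537, 1]]


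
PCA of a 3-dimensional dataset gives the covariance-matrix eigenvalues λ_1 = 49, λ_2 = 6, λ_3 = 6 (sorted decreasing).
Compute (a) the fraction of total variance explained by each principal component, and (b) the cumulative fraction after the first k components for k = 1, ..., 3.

Step 1 — total variance = trace(Sigma) = Σ λ_i = 49 + 6 + 6 = 61.

Step 2 — fraction explained by component i = λ_i / Σ λ:
  PC1: 49/61 = 0.8033
  PC2: 6/61 = 0.0984
  PC3: 6/61 = 0.0984

Step 3 — cumulative fraction after k components = (λ_1 + ... + λ_k) / Σ λ:
  k = 1: 49/61 = 0.8033
  k = 2: (49 + 6)/61 = 55/61 = 0.9016
  k = 3: (49 + 6 + 6)/61 = 61/61 = 1

Summary (fraction, with percent):

explained: PC1 0.8033 (80.33%), PC2 0.0984 (9.84%), PC3 0.0984 (9.84%);  cumulative: 0.8033, 0.9016, 1


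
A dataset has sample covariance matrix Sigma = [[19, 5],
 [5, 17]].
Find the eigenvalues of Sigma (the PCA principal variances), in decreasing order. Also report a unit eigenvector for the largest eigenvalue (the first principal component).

Step 1 — characteristic polynomial of 2×2 Sigma:
  det(Sigma - λI) = λ² - trace · λ + det = 0.
  trace = 19 + 17 = 36, det = 19·17 - (5)² = 298.
Step 2 — discriminant:
  Δ = trace² - 4·det = 1296 - 1192 = 104.
Step 3 — eigenvalues:
  λ = (trace ± √Δ)/2 = (36 ± 10.198)/2,
  λ_1 = 23.099,  λ_2 = 12.901.

Step 4 — unit eigenvector for λ_1: solve (Sigma - λ_1 I)v = 0. First row:
  (19 - 23.099)·v_x + (5)·v_y = 0, i.e. (-4.099)·v_x + (5)·v_y = 0,
  so v ∝ (b, λ_1 - a) = (5, 4.099) = u.
  ||u|| = √((5)² + (4.099)²) = √(41.802) ≈ 6.4654,
  v_1 = u/||u|| ≈ (0.7733, 0.634) (||v_1|| = 1).

λ_1 = 23.099,  λ_2 = 12.901;  v_1 ≈ (0.7733, 0.634)


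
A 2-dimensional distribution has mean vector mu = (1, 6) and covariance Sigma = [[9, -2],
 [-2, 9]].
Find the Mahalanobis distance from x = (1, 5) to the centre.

Step 1 — centre the observation: (x - mu) = (0, -1).

Step 2 — invert Sigma. det(Sigma) = 9·9 - (-2)² = 77.
  Sigma^{-1} = (1/det) · [[d, -b], [-b, a]] = [[0.1169, 0.026],
 [0.026, 0.1169]].

Step 3 — form the quadratic (x - mu)^T · Sigma^{-1} · (x - mu):
  Sigma^{-1} · (x - mu) = (-0.026, -0.1169).
  (x - mu)^T · [Sigma^{-1} · (x - mu)] = (0)·(-0.026) + (-1)·(-0.1169) = 0.1169.

Step 4 — take square root: d = √(0.1169) ≈ 0.3419.

d(x, mu) = √(0.1169) ≈ 0.3419


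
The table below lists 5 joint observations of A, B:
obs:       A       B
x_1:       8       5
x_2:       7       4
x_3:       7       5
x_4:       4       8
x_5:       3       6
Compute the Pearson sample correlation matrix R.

Step 1 — column means:
  mean(A) = (8 + 7 + 7 + 4 + 3) / 5 = 29/5 = 5.8
  mean(B) = (5 + 4 + 5 + 8 + 6) / 5 = 28/5 = 5.6

Step 2 — sample variances and covariances s[i,j] = (1/(n-1)) · Σ_k (x_{k,i} - mean_i) · (x_{k,j} - mean_j), with n-1 = 4:
  s[A,A] = ((2.2)·(2.2) + (1.2)·(1.2) + (1.2)·(1.2) + (-1.8)·(-1.8) + (-2.8)·(-2.8)) / 4 = 18.8/4 = 4.7
  s[A,B] = ((2.2)·(-0.6) + (1.2)·(-1.6) + (1.2)·(-0.6) + (-1.8)·(2.4) + (-2.8)·(0.4)) / 4 = -9.4/4 = -2.35
  s[B,B] = ((-0.6)·(-0.6) + (-1.6)·(-1.6) + (-0.6)·(-0.6) + (2.4)·(2.4) + (0.4)·(0.4)) / 4 = 9.2/4 = 2.3
  Sample standard deviations s_i = √(s[i,i]):
  s(A) = √(4.7) = 2.1679
  s(B) = √(2.3) = 1.5166

Step 3 — r_{ij} = s_{ij} / (s_i · s_j):
  r[A,A] = 1 (diagonal).
  r[A,B] = -2.35 / (2.1679 · 1.5166) = -2.35 / 3.2879 = -0.7148
  r[B,B] = 1 (diagonal).

R is symmetric with unit diagonal. Assembling:

R = [[1, -0.7148],
 [-0.7148, 1]]


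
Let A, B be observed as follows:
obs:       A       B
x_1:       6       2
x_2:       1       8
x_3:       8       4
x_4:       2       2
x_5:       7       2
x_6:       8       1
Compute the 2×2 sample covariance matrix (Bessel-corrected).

Step 1 — column means:
  mean(A) = (6 + 1 + 8 + 2 + 7 + 8) / 6 = 32/6 = 5.3333
  mean(B) = (2 + 8 + 4 + 2 + 2 + 1) / 6 = 19/6 = 3.1667

Step 2 — sample covariance S[i,j] = (1/(n-1)) · Σ_k (x_{k,i} - mean_i) · (x_{k,j} - mean_j), with n-1 = 5.
  S[A,A] = ((0.6667)·(0.6667) + (-4.3333)·(-4.3333) + (2.6667)·(2.6667) + (-3.3333)·(-3.3333) + (1.6667)·(1.6667) + (2.6667)·(2.6667)) / 5 = 47.3333/5 = 9.4667
  S[A,B] = ((0.6667)·(-1.1667) + (-4.3333)·(4.8333) + (2.6667)·(0.8333) + (-3.3333)·(-1.1667) + (1.6667)·(-1.1667) + (2.6667)·(-2.1667)) / 5 = -23.3333/5 = -4.6667
  S[B,B] = ((-1.1667)·(-1.1667) + (4.8333)·(4.8333) + (0.8333)·(0.8333) + (-1.1667)·(-1.1667) + (-1.1667)·(-1.1667) + (-2.1667)·(-2.1667)) / 5 = 32.8333/5 = 6.5667

S is symmetric (S[j,i] = S[i,j]). Assembling:

S = [[9.4667, -4.6667],
 [-4.6667, 6.5667]]


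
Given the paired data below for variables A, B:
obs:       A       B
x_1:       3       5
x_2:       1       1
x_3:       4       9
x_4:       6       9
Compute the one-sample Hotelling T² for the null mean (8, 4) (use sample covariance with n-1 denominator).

Step 1 — sample mean vector:
  mean(A) = (3 + 1 + 4 + 6) / 4 = 14/4 = 3.5
  mean(B) = (5 + 1 + 9 + 9) / 4 = 24/4 = 6
  x̄ = (3.5, 6),  deviation x̄ - mu_0 = (3.5, 6) - (8, 4) = (-4.5, 2).

Step 2 — sample covariance matrix, S[i,j] = (1/(n-1)) · Σ_k (x_{k,i} - mean_i) · (x_{k,j} - mean_j), divisor n-1 = 3:
  S[A,A] = ((-0.5)·(-0.5) + (-2.5)·(-2.5) + (0.5)·(0.5) + (2.5)·(2.5)) / 3 = 13/3 = 4.3333
  S[A,B] = ((-0.5)·(-1) + (-2.5)·(-5) + (0.5)·(3) + (2.5)·(3)) / 3 = 22/3 = 7.3333
  S[B,B] = ((-1)·(-1) + (-5)·(-5) + (3)·(3) + (3)·(3)) / 3 = 44/3 = 14.6667
  S = [[4.3333, 7.3333],
 [7.3333, 14.6667]].

Step 3 — invert S. det(S) = 4.3333·14.6667 - (7.3333)² = 9.7778.
  S^{-1} = (1/det) · [[d, -b], [-b, a]] = [[1.5, -0.75],
 [-0.75, 0.4432]].

Step 4 — quadratic form (x̄ - mu_0)^T · S^{-1} · (x̄ - mu_0):
  S^{-1} · (x̄ - mu_0) = (-8.25, 4.2614),
  (x̄ - mu_0)^T · [...] = (-4.5)·(-8.25) + (2)·(4.2614) = 45.6477.

Step 5 — scale by n: T² = 4 · 45.6477 = 182.5909.

T² ≈ 182.5909


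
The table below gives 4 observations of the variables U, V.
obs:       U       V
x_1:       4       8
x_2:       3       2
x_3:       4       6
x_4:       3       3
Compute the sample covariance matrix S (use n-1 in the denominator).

Step 1 — column means:
  mean(U) = (4 + 3 + 4 + 3) / 4 = 14/4 = 3.5
  mean(V) = (8 + 2 + 6 + 3) / 4 = 19/4 = 4.75

Step 2 — sample covariance S[i,j] = (1/(n-1)) · Σ_k (x_{k,i} - mean_i) · (x_{k,j} - mean_j), with n-1 = 3.
  S[U,U] = ((0.5)·(0.5) + (-0.5)·(-0.5) + (0.5)·(0.5) + (-0.5)·(-0.5)) / 3 = 1/3 = 0.3333
  S[U,V] = ((0.5)·(3.25) + (-0.5)·(-2.75) + (0.5)·(1.25) + (-0.5)·(-1.75)) / 3 = 4.5/3 = 1.5
  S[V,V] = ((3.25)·(3.25) + (-2.75)·(-2.75) + (1.25)·(1.25) + (-1.75)·(-1.75)) / 3 = 22.75/3 = 7.5833

S is symmetric (S[j,i] = S[i,j]). Assembling:

S = [[0.3333, 1.5],
 [1.5, 7.5833]]


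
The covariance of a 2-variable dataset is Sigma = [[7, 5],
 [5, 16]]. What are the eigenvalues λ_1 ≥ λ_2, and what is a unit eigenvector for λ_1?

Step 1 — characteristic polynomial of 2×2 Sigma:
  det(Sigma - λI) = λ² - trace · λ + det = 0.
  trace = 7 + 16 = 23, det = 7·16 - (5)² = 87.
Step 2 — discriminant:
  Δ = trace² - 4·det = 529 - 348 = 181.
Step 3 — eigenvalues:
  λ = (trace ± √Δ)/2 = (23 ± 13.4536)/2,
  λ_1 = 18.2268,  λ_2 = 4.7732.

Step 4 — unit eigenvector for λ_1: solve (Sigma - λ_1 I)v = 0. First row:
  (7 - 18.2268)·v_x + (5)·v_y = 0, i.e. (-11.2268)·v_x + (5)·v_y = 0,
  so v ∝ (b, λ_1 - a) = (5, 11.2268) = u.
  ||u|| = √((5)² + (11.2268)²) = √(151.0413) ≈ 12.2899,
  v_1 = u/||u|| ≈ (0.4068, 0.9135) (||v_1|| = 1).

λ_1 = 18.2268,  λ_2 = 4.7732;  v_1 ≈ (0.4068, 0.9135)


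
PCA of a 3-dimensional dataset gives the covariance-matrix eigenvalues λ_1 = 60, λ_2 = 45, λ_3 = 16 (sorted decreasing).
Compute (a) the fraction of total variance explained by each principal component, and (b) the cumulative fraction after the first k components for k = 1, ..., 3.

Step 1 — total variance = trace(Sigma) = Σ λ_i = 60 + 45 + 16 = 121.

Step 2 — fraction explained by component i = λ_i / Σ λ:
  PC1: 60/121 = 0.4959
  PC2: 45/121 = 0.3719
  PC3: 16/121 = 0.1322

Step 3 — cumulative fraction after k components = (λ_1 + ... + λ_k) / Σ λ:
  k = 1: 60/121 = 0.4959
  k = 2: (60 + 45)/121 = 105/121 = 0.8678
  k = 3: (60 + 45 + 16)/121 = 121/121 = 1

Summary (fraction, with percent):

explained: PC1 0.4959 (49.59%), PC2 0.3719 (37.19%), PC3 0.1322 (13.22%);  cumulative: 0.4959, 0.8678, 1


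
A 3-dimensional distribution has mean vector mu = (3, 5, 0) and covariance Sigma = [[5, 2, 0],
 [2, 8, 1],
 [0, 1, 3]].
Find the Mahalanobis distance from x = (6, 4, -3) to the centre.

Step 1 — centre the observation: (x - mu) = (3, -1, -3).

Step 2 — invert Sigma (cofactor / det for 3×3, or solve directly):
  Sigma^{-1} = [[0.2233, -0.0583, 0.0194],
 [-0.0583, 0.1456, -0.0485],
 [0.0194, -0.0485, 0.3495]].

Step 3 — form the quadratic (x - mu)^T · Sigma^{-1} · (x - mu):
  Sigma^{-1} · (x - mu) = (0.6699, -0.1748, -0.9417).
  (x - mu)^T · [Sigma^{-1} · (x - mu)] = (3)·(0.6699) + (-1)·(-0.1748) + (-3)·(-0.9417) = 5.0097.

Step 4 — take square root: d = √(5.0097) ≈ 2.2382.

d(x, mu) = √(5.0097) ≈ 2.2382


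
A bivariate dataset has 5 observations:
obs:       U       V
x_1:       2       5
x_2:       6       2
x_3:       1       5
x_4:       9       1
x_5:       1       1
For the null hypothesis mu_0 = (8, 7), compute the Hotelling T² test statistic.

Step 1 — sample mean vector:
  mean(U) = (2 + 6 + 1 + 9 + 1) / 5 = 19/5 = 3.8
  mean(V) = (5 + 2 + 5 + 1 + 1) / 5 = 14/5 = 2.8
  x̄ = (3.8, 2.8),  deviation x̄ - mu_0 = (3.8, 2.8) - (8, 7) = (-4.2, -4.2).

Step 2 — sample covariance matrix, S[i,j] = (1/(n-1)) · Σ_k (x_{k,i} - mean_i) · (x_{k,j} - mean_j), divisor n-1 = 4:
  S[U,U] = ((-1.8)·(-1.8) + (2.2)·(2.2) + (-2.8)·(-2.8) + (5.2)·(5.2) + (-2.8)·(-2.8)) / 4 = 50.8/4 = 12.7
  S[U,V] = ((-1.8)·(2.2) + (2.2)·(-0.8) + (-2.8)·(2.2) + (5.2)·(-1.8) + (-2.8)·(-1.8)) / 4 = -16.2/4 = -4.05
  S[V,V] = ((2.2)·(2.2) + (-0.8)·(-0.8) + (2.2)·(2.2) + (-1.8)·(-1.8) + (-1.8)·(-1.8)) / 4 = 16.8/4 = 4.2
  S = [[12.7, -4.05],
 [-4.05, 4.2]].

Step 3 — invert S. det(S) = 12.7·4.2 - (-4.05)² = 36.9375.
  S^{-1} = (1/det) · [[d, -b], [-b, a]] = [[0.1137, 0.1096],
 [0.1096, 0.3438]].

Step 4 — quadratic form (x̄ - mu_0)^T · S^{-1} · (x̄ - mu_0):
  S^{-1} · (x̄ - mu_0) = (-0.9381, -1.9046),
  (x̄ - mu_0)^T · [...] = (-4.2)·(-0.9381) + (-4.2)·(-1.9046) = 11.9391.

Step 5 — scale by n: T² = 5 · 11.9391 = 59.6954.

T² ≈ 59.6954


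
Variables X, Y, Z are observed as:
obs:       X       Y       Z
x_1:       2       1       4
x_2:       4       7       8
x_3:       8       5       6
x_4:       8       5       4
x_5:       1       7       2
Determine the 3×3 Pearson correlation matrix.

Step 1 — column means:
  mean(X) = (2 + 4 + 8 + 8 + 1) / 5 = 23/5 = 4.6
  mean(Y) = (1 + 7 + 5 + 5 + 7) / 5 = 25/5 = 5
  mean(Z) = (4 + 8 + 6 + 4 + 2) / 5 = 24/5 = 4.8

Step 2 — sample variances and covariances s[i,j] = (1/(n-1)) · Σ_k (x_{k,i} - mean_i) · (x_{k,j} - mean_j), with n-1 = 4:
  s[X,X] = ((-2.6)·(-2.6) + (-0.6)·(-0.6) + (3.4)·(3.4) + (3.4)·(3.4) + (-3.6)·(-3.6)) / 4 = 43.2/4 = 10.8
  s[X,Y] = ((-2.6)·(-4) + (-0.6)·(2) + (3.4)·(0) + (3.4)·(0) + (-3.6)·(2)) / 4 = 2/4 = 0.5
  s[X,Z] = ((-2.6)·(-0.8) + (-0.6)·(3.2) + (3.4)·(1.2) + (3.4)·(-0.8) + (-3.6)·(-2.8)) / 4 = 11.6/4 = 2.9
  s[Y,Y] = ((-4)·(-4) + (2)·(2) + (0)·(0) + (0)·(0) + (2)·(2)) / 4 = 24/4 = 6
  s[Y,Z] = ((-4)·(-0.8) + (2)·(3.2) + (0)·(1.2) + (0)·(-0.8) + (2)·(-2.8)) / 4 = 4/4 = 1
  s[Z,Z] = ((-0.8)·(-0.8) + (3.2)·(3.2) + (1.2)·(1.2) + (-0.8)·(-0.8) + (-2.8)·(-2.8)) / 4 = 20.8/4 = 5.2
  Sample standard deviations s_i = √(s[i,i]):
  s(X) = √(10.8) = 3.2863
  s(Y) = √(6) = 2.4495
  s(Z) = √(5.2) = 2.2804

Step 3 — r_{ij} = s_{ij} / (s_i · s_j):
  r[X,X] = 1 (diagonal).
  r[X,Y] = 0.5 / (3.2863 · 2.4495) = 0.5 / 8.0498 = 0.0621
  r[X,Z] = 2.9 / (3.2863 · 2.2804) = 2.9 / 7.494 = 0.387
  r[Y,Y] = 1 (diagonal).
  r[Y,Z] = 1 / (2.4495 · 2.2804) = 1 / 5.5857 = 0.179
  r[Z,Z] = 1 (diagonal).

R is symmetric with unit diagonal. Assembling:

R = [[1, 0.0621, 0.387],
 [0.0621, 1, 0.179],
 [0.387, 0.179, 1]]


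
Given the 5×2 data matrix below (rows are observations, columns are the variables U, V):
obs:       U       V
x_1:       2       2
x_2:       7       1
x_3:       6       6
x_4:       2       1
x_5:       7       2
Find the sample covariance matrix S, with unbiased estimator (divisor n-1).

Step 1 — column means:
  mean(U) = (2 + 7 + 6 + 2 + 7) / 5 = 24/5 = 4.8
  mean(V) = (2 + 1 + 6 + 1 + 2) / 5 = 12/5 = 2.4

Step 2 — sample covariance S[i,j] = (1/(n-1)) · Σ_k (x_{k,i} - mean_i) · (x_{k,j} - mean_j), with n-1 = 4.
  S[U,U] = ((-2.8)·(-2.8) + (2.2)·(2.2) + (1.2)·(1.2) + (-2.8)·(-2.8) + (2.2)·(2.2)) / 4 = 26.8/4 = 6.7
  S[U,V] = ((-2.8)·(-0.4) + (2.2)·(-1.4) + (1.2)·(3.6) + (-2.8)·(-1.4) + (2.2)·(-0.4)) / 4 = 5.4/4 = 1.35
  S[V,V] = ((-0.4)·(-0.4) + (-1.4)·(-1.4) + (3.6)·(3.6) + (-1.4)·(-1.4) + (-0.4)·(-0.4)) / 4 = 17.2/4 = 4.3

S is symmetric (S[j,i] = S[i,j]). Assembling:

S = [[6.7, 1.35],
 [1.35, 4.3]]


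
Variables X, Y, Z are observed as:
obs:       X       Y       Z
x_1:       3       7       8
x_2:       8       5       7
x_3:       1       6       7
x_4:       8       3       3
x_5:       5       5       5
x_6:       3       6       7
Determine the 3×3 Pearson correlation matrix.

Step 1 — column means:
  mean(X) = (3 + 8 + 1 + 8 + 5 + 3) / 6 = 28/6 = 4.6667
  mean(Y) = (7 + 5 + 6 + 3 + 5 + 6) / 6 = 32/6 = 5.3333
  mean(Z) = (8 + 7 + 7 + 3 + 5 + 7) / 6 = 37/6 = 6.1667

Step 2 — sample variances and covariances s[i,j] = (1/(n-1)) · Σ_k (x_{k,i} - mean_i) · (x_{k,j} - mean_j), with n-1 = 5:
  s[X,X] = ((-1.6667)·(-1.6667) + (3.3333)·(3.3333) + (-3.6667)·(-3.6667) + (3.3333)·(3.3333) + (0.3333)·(0.3333) + (-1.6667)·(-1.6667)) / 5 = 41.3333/5 = 8.2667
  s[X,Y] = ((-1.6667)·(1.6667) + (3.3333)·(-0.3333) + (-3.6667)·(0.6667) + (3.3333)·(-2.3333) + (0.3333)·(-0.3333) + (-1.6667)·(0.6667)) / 5 = -15.3333/5 = -3.0667
  s[X,Z] = ((-1.6667)·(1.8333) + (3.3333)·(0.8333) + (-3.6667)·(0.8333) + (3.3333)·(-3.1667) + (0.3333)·(-1.1667) + (-1.6667)·(0.8333)) / 5 = -15.6667/5 = -3.1333
  s[Y,Y] = ((1.6667)·(1.6667) + (-0.3333)·(-0.3333) + (0.6667)·(0.6667) + (-2.3333)·(-2.3333) + (-0.3333)·(-0.3333) + (0.6667)·(0.6667)) / 5 = 9.3333/5 = 1.8667
  s[Y,Z] = ((1.6667)·(1.8333) + (-0.3333)·(0.8333) + (0.6667)·(0.8333) + (-2.3333)·(-3.1667) + (-0.3333)·(-1.1667) + (0.6667)·(0.8333)) / 5 = 11.6667/5 = 2.3333
  s[Z,Z] = ((1.8333)·(1.8333) + (0.8333)·(0.8333) + (0.8333)·(0.8333) + (-3.1667)·(-3.1667) + (-1.1667)·(-1.1667) + (0.8333)·(0.8333)) / 5 = 16.8333/5 = 3.3667
  Sample standard deviations s_i = √(s[i,i]):
  s(X) = √(8.2667) = 2.8752
  s(Y) = √(1.8667) = 1.3663
  s(Z) = √(3.3667) = 1.8348

Step 3 — r_{ij} = s_{ij} / (s_i · s_j):
  r[X,X] = 1 (diagonal).
  r[X,Y] = -3.0667 / (2.8752 · 1.3663) = -3.0667 / 3.9282 = -0.7807
  r[X,Z] = -3.1333 / (2.8752 · 1.8348) = -3.1333 / 5.2755 = -0.5939
  r[Y,Y] = 1 (diagonal).
  r[Y,Z] = 2.3333 / (1.3663 · 1.8348) = 2.3333 / 2.5069 = 0.9308
  r[Z,Z] = 1 (diagonal).

R is symmetric with unit diagonal. Assembling:

R = [[1, -0.7807, -0.5939],
 [-0.7807, 1, 0.9308],
 [-0.5939, 0.9308, 1]]


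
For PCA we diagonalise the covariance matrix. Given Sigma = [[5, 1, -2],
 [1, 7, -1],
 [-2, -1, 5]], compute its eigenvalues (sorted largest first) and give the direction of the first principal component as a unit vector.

Step 1 — characteristic polynomial p(λ) = det(λI - Sigma) = λ³ - tr·λ² + c_1·λ - det, where tr = trace, c_1 = sum of the principal 2×2 minors, det = det(Sigma):
  tr = 5 + 7 + 5 = 17,
  c_1 = (5·7 - (1)²) + (5·5 - (-2)²) + (7·5 - (-1)²) = 34 + 21 + 34 = 89,
  det = 5·(7·5 - (-1)²) - (1)·((1)·5 - (-1)·(-2)) + (-2)·((1)·(-1) - 7·(-2)) = 5·(34) - (1)·(3) + (-2)·(13) = 141.
  So p(λ) = λ³ - 17λ² + 89λ - 141.
Step 2 — look for an integer root (rational root theorem: any rational root is an integer divisor of 141). Testing λ = 3:
  p(3) = 27 - 153 + 267 - 141 = 0  ✓
  Dividing out (λ - 3): p(λ) = (λ - 3)(λ² - 14λ + 47).
Step 3 — remaining eigenvalues from the quadratic λ² - 14λ + 47 = 0:
  Δ = 14² - 4·47 = 196 - 188 = 8,  λ = (14 ± √8)/2 = (14 ± 2.8284)/2 ≈ 8.4142 or 5.5858.
  Sorted: λ_1 = 8.4142,  λ_2 = 5.5858,  λ_3 = 3  (check: sum = 17 = tr ✓).

Step 4 — unit eigenvector for λ_1 ≈ 8.4142: v spans the null space of (Sigma - λ_1 I), whose rows are
  r_1 = (-3.4142, 1, -2),  r_2 = (1, -1.4142, -1),  r_3 = (-2, -1, -3.4142).
  v is orthogonal to every row, so take v ∝ r_1 × r_2 = ((1)·(-1) - (-2)·(-1.4142), (-2)·(1) - (-3.4142)·(-1), (-3.4142)·(-1.4142) - (1)·(1)) ≈ (-3.8284, -5.4142, 3.8284).
  Rescale (multiply by -1 so the first nonzero entry is positive): u = (3.8284, 5.4142, -3.8284).
  ||u|| = √((3.8284)² + (5.4142)² + (-3.8284)²) = √(58.6274) ≈ 7.6569,  v_1 = u/||u|| ≈ (0.5, 0.7071, -0.5) (||v_1|| = 1).

λ_1 = 8.4142,  λ_2 = 5.5858,  λ_3 = 3;  v_1 ≈ (0.5, 0.7071, -0.5)


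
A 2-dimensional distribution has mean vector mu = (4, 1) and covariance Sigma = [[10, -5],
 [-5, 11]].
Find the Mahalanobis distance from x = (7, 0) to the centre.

Step 1 — centre the observation: (x - mu) = (3, -1).

Step 2 — invert Sigma. det(Sigma) = 10·11 - (-5)² = 85.
  Sigma^{-1} = (1/det) · [[d, -b], [-b, a]] = [[0.1294, 0.0588],
 [0.0588, 0.1176]].

Step 3 — form the quadratic (x - mu)^T · Sigma^{-1} · (x - mu):
  Sigma^{-1} · (x - mu) = (0.3294, 0.0588).
  (x - mu)^T · [Sigma^{-1} · (x - mu)] = (3)·(0.3294) + (-1)·(0.0588) = 0.9294.

Step 4 — take square root: d = √(0.9294) ≈ 0.9641.

d(x, mu) = √(0.9294) ≈ 0.9641


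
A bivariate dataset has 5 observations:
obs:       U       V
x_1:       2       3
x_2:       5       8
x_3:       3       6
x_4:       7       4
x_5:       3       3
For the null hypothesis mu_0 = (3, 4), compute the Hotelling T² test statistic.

Step 1 — sample mean vector:
  mean(U) = (2 + 5 + 3 + 7 + 3) / 5 = 20/5 = 4
  mean(V) = (3 + 8 + 6 + 4 + 3) / 5 = 24/5 = 4.8
  x̄ = (4, 4.8),  deviation x̄ - mu_0 = (4, 4.8) - (3, 4) = (1, 0.8).

Step 2 — sample covariance matrix, S[i,j] = (1/(n-1)) · Σ_k (x_{k,i} - mean_i) · (x_{k,j} - mean_j), divisor n-1 = 4:
  S[U,U] = ((-2)·(-2) + (1)·(1) + (-1)·(-1) + (3)·(3) + (-1)·(-1)) / 4 = 16/4 = 4
  S[U,V] = ((-2)·(-1.8) + (1)·(3.2) + (-1)·(1.2) + (3)·(-0.8) + (-1)·(-1.8)) / 4 = 5/4 = 1.25
  S[V,V] = ((-1.8)·(-1.8) + (3.2)·(3.2) + (1.2)·(1.2) + (-0.8)·(-0.8) + (-1.8)·(-1.8)) / 4 = 18.8/4 = 4.7
  S = [[4, 1.25],
 [1.25, 4.7]].

Step 3 — invert S. det(S) = 4·4.7 - (1.25)² = 17.2375.
  S^{-1} = (1/det) · [[d, -b], [-b, a]] = [[0.2727, -0.0725],
 [-0.0725, 0.2321]].

Step 4 — quadratic form (x̄ - mu_0)^T · S^{-1} · (x̄ - mu_0):
  S^{-1} · (x̄ - mu_0) = (0.2146, 0.1131),
  (x̄ - mu_0)^T · [...] = (1)·(0.2146) + (0.8)·(0.1131) = 0.3051.

Step 5 — scale by n: T² = 5 · 0.3051 = 1.5257.

T² ≈ 1.5257


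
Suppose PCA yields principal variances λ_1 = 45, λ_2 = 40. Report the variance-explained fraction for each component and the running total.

Step 1 — total variance = trace(Sigma) = Σ λ_i = 45 + 40 = 85.

Step 2 — fraction explained by component i = λ_i / Σ λ:
  PC1: 45/85 = 0.5294
  PC2: 40/85 = 0.4706

Step 3 — cumulative fraction after k components = (λ_1 + ... + λ_k) / Σ λ:
  k = 1: 45/85 = 0.5294
  k = 2: (45 + 40)/85 = 85/85 = 1

Summary (fraction, with percent):

explained: PC1 0.5294 (52.94%), PC2 0.4706 (47.06%);  cumulative: 0.5294, 1


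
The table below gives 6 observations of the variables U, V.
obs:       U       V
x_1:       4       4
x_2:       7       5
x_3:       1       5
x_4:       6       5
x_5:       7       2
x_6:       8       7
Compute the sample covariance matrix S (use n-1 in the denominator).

Step 1 — column means:
  mean(U) = (4 + 7 + 1 + 6 + 7 + 8) / 6 = 33/6 = 5.5
  mean(V) = (4 + 5 + 5 + 5 + 2 + 7) / 6 = 28/6 = 4.6667

Step 2 — sample covariance S[i,j] = (1/(n-1)) · Σ_k (x_{k,i} - mean_i) · (x_{k,j} - mean_j), with n-1 = 5.
  S[U,U] = ((-1.5)·(-1.5) + (1.5)·(1.5) + (-4.5)·(-4.5) + (0.5)·(0.5) + (1.5)·(1.5) + (2.5)·(2.5)) / 5 = 33.5/5 = 6.7
  S[U,V] = ((-1.5)·(-0.6667) + (1.5)·(0.3333) + (-4.5)·(0.3333) + (0.5)·(0.3333) + (1.5)·(-2.6667) + (2.5)·(2.3333)) / 5 = 2/5 = 0.4
  S[V,V] = ((-0.6667)·(-0.6667) + (0.3333)·(0.3333) + (0.3333)·(0.3333) + (0.3333)·(0.3333) + (-2.6667)·(-2.6667) + (2.3333)·(2.3333)) / 5 = 13.3333/5 = 2.6667

S is symmetric (S[j,i] = S[i,j]). Assembling:

S = [[6.7, 0.4],
 [0.4, 2.6667]]


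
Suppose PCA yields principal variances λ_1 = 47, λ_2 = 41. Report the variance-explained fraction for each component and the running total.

Step 1 — total variance = trace(Sigma) = Σ λ_i = 47 + 41 = 88.

Step 2 — fraction explained by component i = λ_i / Σ λ:
  PC1: 47/88 = 0.5341
  PC2: 41/88 = 0.4659

Step 3 — cumulative fraction after k components = (λ_1 + ... + λ_k) / Σ λ:
  k = 1: 47/88 = 0.5341
  k = 2: (47 + 41)/88 = 88/88 = 1

Summary (fraction, with percent):

explained: PC1 0.5341 (53.41%), PC2 0.4659 (46.59%);  cumulative: 0.5341, 1


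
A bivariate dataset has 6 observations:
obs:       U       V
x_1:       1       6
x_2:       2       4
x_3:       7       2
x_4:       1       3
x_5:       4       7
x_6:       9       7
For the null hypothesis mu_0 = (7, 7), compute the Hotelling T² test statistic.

Step 1 — sample mean vector:
  mean(U) = (1 + 2 + 7 + 1 + 4 + 9) / 6 = 24/6 = 4
  mean(V) = (6 + 4 + 2 + 3 + 7 + 7) / 6 = 29/6 = 4.8333
  x̄ = (4, 4.8333),  deviation x̄ - mu_0 = (4, 4.8333) - (7, 7) = (-3, -2.1667).

Step 2 — sample covariance matrix, S[i,j] = (1/(n-1)) · Σ_k (x_{k,i} - mean_i) · (x_{k,j} - mean_j), divisor n-1 = 5:
  S[U,U] = ((-3)·(-3) + (-2)·(-2) + (3)·(3) + (-3)·(-3) + (0)·(0) + (5)·(5)) / 5 = 56/5 = 11.2
  S[U,V] = ((-3)·(1.1667) + (-2)·(-0.8333) + (3)·(-2.8333) + (-3)·(-1.8333) + (0)·(2.1667) + (5)·(2.1667)) / 5 = 6/5 = 1.2
  S[V,V] = ((1.1667)·(1.1667) + (-0.8333)·(-0.8333) + (-2.8333)·(-2.8333) + (-1.8333)·(-1.8333) + (2.1667)·(2.1667) + (2.1667)·(2.1667)) / 5 = 22.8333/5 = 4.5667
  S = [[11.2, 1.2],
 [1.2, 4.5667]].

Step 3 — invert S. det(S) = 11.2·4.5667 - (1.2)² = 49.7067.
  S^{-1} = (1/det) · [[d, -b], [-b, a]] = [[0.0919, -0.0241],
 [-0.0241, 0.2253]].

Step 4 — quadratic form (x̄ - mu_0)^T · S^{-1} · (x̄ - mu_0):
  S^{-1} · (x̄ - mu_0) = (-0.2233, -0.4158),
  (x̄ - mu_0)^T · [...] = (-3)·(-0.2233) + (-2.1667)·(-0.4158) = 1.5708.

Step 5 — scale by n: T² = 6 · 1.5708 = 9.4246.

T² ≈ 9.4246


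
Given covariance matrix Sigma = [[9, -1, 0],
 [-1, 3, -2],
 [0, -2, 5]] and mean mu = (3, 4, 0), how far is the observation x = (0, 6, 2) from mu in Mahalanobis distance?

Step 1 — centre the observation: (x - mu) = (-3, 2, 2).

Step 2 — invert Sigma (cofactor / det for 3×3, or solve directly):
  Sigma^{-1} = [[0.117, 0.0532, 0.0213],
 [0.0532, 0.4787, 0.1915],
 [0.0213, 0.1915, 0.2766]].

Step 3 — form the quadratic (x - mu)^T · Sigma^{-1} · (x - mu):
  Sigma^{-1} · (x - mu) = (-0.2021, 1.1809, 0.8723).
  (x - mu)^T · [Sigma^{-1} · (x - mu)] = (-3)·(-0.2021) + (2)·(1.1809) + (2)·(0.8723) = 4.7128.

Step 4 — take square root: d = √(4.7128) ≈ 2.1709.

d(x, mu) = √(4.7128) ≈ 2.1709


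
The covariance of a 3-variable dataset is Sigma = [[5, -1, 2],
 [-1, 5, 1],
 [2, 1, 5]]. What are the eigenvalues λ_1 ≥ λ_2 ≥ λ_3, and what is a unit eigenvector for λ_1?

Step 1 — characteristic polynomial p(λ) = det(λI - Sigma) = λ³ - tr·λ² + c_1·λ - det, where tr = trace, c_1 = sum of the principal 2×2 minors, det = det(Sigma):
  tr = 5 + 5 + 5 = 15,
  c_1 = (5·5 - (-1)²) + (5·5 - (2)²) + (5·5 - (1)²) = 24 + 21 + 24 = 69,
  det = 5·(5·5 - (1)²) - (-1)·((-1)·5 - (1)·(2)) + (2)·((-1)·(1) - 5·(2)) = 5·(24) - (-1)·(-7) + (2)·(-11) = 91.
  So p(λ) = λ³ - 15λ² + 69λ - 91.
Step 2 — look for an integer root (rational root theorem: any rational root is an integer divisor of 91). Testing λ = 7:
  p(7) = 343 - 735 + 483 - 91 = 0  ✓
  Dividing out (λ - 7): p(λ) = (λ - 7)(λ² - 8λ + 13).
Step 3 — remaining eigenvalues from the quadratic λ² - 8λ + 13 = 0:
  Δ = 8² - 4·13 = 64 - 52 = 12,  λ = (8 ± √12)/2 = (8 ± 3.4641)/2 ≈ 5.7321 or 2.2679.
  Sorted: λ_1 = 7,  λ_2 = 5.7321,  λ_3 = 2.2679  (check: sum = 15 = tr ✓).

Step 4 — unit eigenvector for λ_1 = 7: v spans the null space of (Sigma - λ_1 I), whose rows are
  r_1 = (-2, -1, 2),  r_2 = (-1, -2, 1),  r_3 = (2, 1, -2).
  v is orthogonal to every row, so take v ∝ r_1 × r_2 = ((-1)·(1) - (2)·(-2), (2)·(-1) - (-2)·(1), (-2)·(-2) - (-1)·(-1)) = (3, 0, 3).
  Rescale (divide by 3): u = (1, 0, 1).
  ||u|| = √((1)² + (0)² + (1)²) = √(2) ≈ 1.4142,  v_1 = u/||u|| ≈ (0.7071, 0, 0.7071) (||v_1|| = 1).

λ_1 = 7,  λ_2 = 5.7321,  λ_3 = 2.2679;  v_1 ≈ (0.7071, 0, 0.7071)
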